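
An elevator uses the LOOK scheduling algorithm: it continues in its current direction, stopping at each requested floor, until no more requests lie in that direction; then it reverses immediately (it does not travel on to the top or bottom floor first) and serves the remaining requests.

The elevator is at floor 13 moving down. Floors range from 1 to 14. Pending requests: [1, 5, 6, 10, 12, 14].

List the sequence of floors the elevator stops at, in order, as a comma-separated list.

Current: 13, moving DOWN
Serve below first (descending): [12, 10, 6, 5, 1]
Then reverse, serve above (ascending): [14]

Answer: 12, 10, 6, 5, 1, 14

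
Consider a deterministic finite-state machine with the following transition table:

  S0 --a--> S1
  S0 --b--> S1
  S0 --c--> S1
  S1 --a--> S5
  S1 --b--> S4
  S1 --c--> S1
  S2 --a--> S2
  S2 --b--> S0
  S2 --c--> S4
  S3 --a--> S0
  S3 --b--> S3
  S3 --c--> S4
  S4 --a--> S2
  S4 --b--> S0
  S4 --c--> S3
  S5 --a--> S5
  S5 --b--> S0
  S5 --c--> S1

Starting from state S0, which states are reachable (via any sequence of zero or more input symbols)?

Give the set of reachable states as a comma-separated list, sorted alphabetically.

Answer: S0, S1, S2, S3, S4, S5

Derivation:
BFS from S0:
  visit S0: S0--a-->S1 (new), S0--b-->S1 (seen), S0--c-->S1 (seen)
  visit S1: S1--a-->S5 (new), S1--b-->S4 (new), S1--c-->S1 (seen)
  visit S5: S5--a-->S5 (seen), S5--b-->S0 (seen), S5--c-->S1 (seen)
  visit S4: S4--a-->S2 (new), S4--b-->S0 (seen), S4--c-->S3 (new)
  visit S2: S2--a-->S2 (seen), S2--b-->S0 (seen), S2--c-->S4 (seen)
  visit S3: S3--a-->S0 (seen), S3--b-->S3 (seen), S3--c-->S4 (seen)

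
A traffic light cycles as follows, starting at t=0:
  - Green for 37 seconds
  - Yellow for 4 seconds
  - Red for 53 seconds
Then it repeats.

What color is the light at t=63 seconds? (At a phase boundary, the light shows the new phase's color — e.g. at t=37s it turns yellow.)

Answer: red

Derivation:
Cycle length = 37 + 4 + 53 = 94s
t = 63, phase_t = 63 mod 94 = 63
63 >= 41 → RED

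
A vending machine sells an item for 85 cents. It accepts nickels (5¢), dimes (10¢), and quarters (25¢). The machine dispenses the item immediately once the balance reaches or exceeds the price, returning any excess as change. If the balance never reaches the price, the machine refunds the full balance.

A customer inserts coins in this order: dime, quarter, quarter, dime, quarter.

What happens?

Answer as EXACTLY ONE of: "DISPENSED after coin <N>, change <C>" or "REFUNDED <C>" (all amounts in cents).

Answer: DISPENSED after coin 5, change 10

Derivation:
Price: 85¢
Coin 1 (dime, 10¢): balance = 10¢
Coin 2 (quarter, 25¢): balance = 35¢
Coin 3 (quarter, 25¢): balance = 60¢
Coin 4 (dime, 10¢): balance = 70¢
Coin 5 (quarter, 25¢): balance = 95¢
  → balance >= price → DISPENSE, change = 95 - 85 = 10¢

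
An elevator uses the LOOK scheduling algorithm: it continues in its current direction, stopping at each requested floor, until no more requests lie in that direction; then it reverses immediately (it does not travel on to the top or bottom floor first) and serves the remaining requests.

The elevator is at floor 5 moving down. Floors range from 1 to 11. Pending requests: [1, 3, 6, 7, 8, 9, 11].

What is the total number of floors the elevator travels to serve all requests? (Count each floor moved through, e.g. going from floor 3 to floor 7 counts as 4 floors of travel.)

Answer: 14

Derivation:
Start at floor 5 moving down, LOOK stop order: [3, 1, 6, 7, 8, 9, 11]
  5 → 3: |3-5| = 2, total = 2
  3 → 1: |1-3| = 2, total = 4
  1 → 6: |6-1| = 5, total = 9
  6 → 7: |7-6| = 1, total = 10
  7 → 8: |8-7| = 1, total = 11
  8 → 9: |9-8| = 1, total = 12
  9 → 11: |11-9| = 2, total = 14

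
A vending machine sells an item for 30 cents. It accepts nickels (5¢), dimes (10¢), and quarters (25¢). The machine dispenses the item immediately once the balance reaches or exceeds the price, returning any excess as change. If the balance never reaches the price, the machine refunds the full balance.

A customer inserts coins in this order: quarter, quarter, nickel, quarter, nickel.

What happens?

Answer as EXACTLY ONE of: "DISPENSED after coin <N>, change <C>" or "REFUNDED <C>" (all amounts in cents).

Answer: DISPENSED after coin 2, change 20

Derivation:
Price: 30¢
Coin 1 (quarter, 25¢): balance = 25¢
Coin 2 (quarter, 25¢): balance = 50¢
  → balance >= price → DISPENSE, change = 50 - 30 = 20¢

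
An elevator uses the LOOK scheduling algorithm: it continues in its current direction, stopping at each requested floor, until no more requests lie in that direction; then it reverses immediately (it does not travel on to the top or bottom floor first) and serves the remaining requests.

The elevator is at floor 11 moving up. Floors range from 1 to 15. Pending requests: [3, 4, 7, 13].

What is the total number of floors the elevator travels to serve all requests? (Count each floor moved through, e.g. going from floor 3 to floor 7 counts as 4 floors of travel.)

Start at floor 11 moving up, LOOK stop order: [13, 7, 4, 3]
  11 → 13: |13-11| = 2, total = 2
  13 → 7: |7-13| = 6, total = 8
  7 → 4: |4-7| = 3, total = 11
  4 → 3: |3-4| = 1, total = 12

Answer: 12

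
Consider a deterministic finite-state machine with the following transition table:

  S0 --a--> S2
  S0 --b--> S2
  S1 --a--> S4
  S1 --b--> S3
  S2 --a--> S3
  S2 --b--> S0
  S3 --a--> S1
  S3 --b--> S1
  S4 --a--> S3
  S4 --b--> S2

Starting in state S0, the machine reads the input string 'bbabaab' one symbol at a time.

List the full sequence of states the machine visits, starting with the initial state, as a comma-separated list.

Answer: S0, S2, S0, S2, S0, S2, S3, S1

Derivation:
Start: S0
  read 'b': S0 --b--> S2
  read 'b': S2 --b--> S0
  read 'a': S0 --a--> S2
  read 'b': S2 --b--> S0
  read 'a': S0 --a--> S2
  read 'a': S2 --a--> S3
  read 'b': S3 --b--> S1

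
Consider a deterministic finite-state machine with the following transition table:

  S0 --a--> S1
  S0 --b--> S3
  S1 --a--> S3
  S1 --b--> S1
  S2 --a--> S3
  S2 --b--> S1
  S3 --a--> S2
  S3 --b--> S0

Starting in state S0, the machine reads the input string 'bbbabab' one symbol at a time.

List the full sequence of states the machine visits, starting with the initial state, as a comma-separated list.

Start: S0
  read 'b': S0 --b--> S3
  read 'b': S3 --b--> S0
  read 'b': S0 --b--> S3
  read 'a': S3 --a--> S2
  read 'b': S2 --b--> S1
  read 'a': S1 --a--> S3
  read 'b': S3 --b--> S0

Answer: S0, S3, S0, S3, S2, S1, S3, S0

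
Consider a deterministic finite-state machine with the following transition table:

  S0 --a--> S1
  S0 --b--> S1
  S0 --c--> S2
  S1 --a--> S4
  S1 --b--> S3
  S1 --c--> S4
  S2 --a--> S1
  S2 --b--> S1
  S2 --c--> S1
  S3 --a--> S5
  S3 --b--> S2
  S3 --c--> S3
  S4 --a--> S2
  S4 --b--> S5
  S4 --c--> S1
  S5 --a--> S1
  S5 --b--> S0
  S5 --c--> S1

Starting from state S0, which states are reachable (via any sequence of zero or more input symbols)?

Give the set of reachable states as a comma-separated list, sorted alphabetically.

BFS from S0:
  visit S0: S0--a-->S1 (new), S0--b-->S1 (seen), S0--c-->S2 (new)
  visit S1: S1--a-->S4 (new), S1--b-->S3 (new), S1--c-->S4 (seen)
  visit S2: S2--a-->S1 (seen), S2--b-->S1 (seen), S2--c-->S1 (seen)
  visit S4: S4--a-->S2 (seen), S4--b-->S5 (new), S4--c-->S1 (seen)
  visit S3: S3--a-->S5 (seen), S3--b-->S2 (seen), S3--c-->S3 (seen)
  visit S5: S5--a-->S1 (seen), S5--b-->S0 (seen), S5--c-->S1 (seen)

Answer: S0, S1, S2, S3, S4, S5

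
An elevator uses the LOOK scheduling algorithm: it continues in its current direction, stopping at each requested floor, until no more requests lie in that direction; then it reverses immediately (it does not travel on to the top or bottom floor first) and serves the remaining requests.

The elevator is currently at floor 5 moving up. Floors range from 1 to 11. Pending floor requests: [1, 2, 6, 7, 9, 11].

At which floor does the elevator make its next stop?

Answer: 6

Derivation:
Current floor: 5, direction: up
Requests above: [6, 7, 9, 11]
Requests below: [1, 2]
Moving up and requests lie above → nearest above is min([6, 7, 9, 11]) = 6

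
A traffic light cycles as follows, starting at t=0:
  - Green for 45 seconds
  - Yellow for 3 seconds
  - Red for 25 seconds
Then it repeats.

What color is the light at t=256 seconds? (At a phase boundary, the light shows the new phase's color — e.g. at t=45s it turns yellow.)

Cycle length = 45 + 3 + 25 = 73s
t = 256, phase_t = 256 mod 73 = 37
37 < 45 (green end) → GREEN

Answer: green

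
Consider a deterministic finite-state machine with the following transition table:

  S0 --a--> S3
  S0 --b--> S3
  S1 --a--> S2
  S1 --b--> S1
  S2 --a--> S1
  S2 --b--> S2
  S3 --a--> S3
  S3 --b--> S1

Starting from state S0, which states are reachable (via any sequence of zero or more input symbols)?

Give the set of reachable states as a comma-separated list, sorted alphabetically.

BFS from S0:
  visit S0: S0--a-->S3 (new), S0--b-->S3 (seen)
  visit S3: S3--a-->S3 (seen), S3--b-->S1 (new)
  visit S1: S1--a-->S2 (new), S1--b-->S1 (seen)
  visit S2: S2--a-->S1 (seen), S2--b-->S2 (seen)

Answer: S0, S1, S2, S3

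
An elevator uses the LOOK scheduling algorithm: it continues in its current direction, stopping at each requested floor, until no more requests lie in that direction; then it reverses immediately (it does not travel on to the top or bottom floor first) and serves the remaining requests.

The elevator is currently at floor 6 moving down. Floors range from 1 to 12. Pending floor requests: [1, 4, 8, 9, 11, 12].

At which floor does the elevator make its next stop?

Answer: 4

Derivation:
Current floor: 6, direction: down
Requests above: [8, 9, 11, 12]
Requests below: [1, 4]
Moving down and requests lie below → nearest below is max([1, 4]) = 4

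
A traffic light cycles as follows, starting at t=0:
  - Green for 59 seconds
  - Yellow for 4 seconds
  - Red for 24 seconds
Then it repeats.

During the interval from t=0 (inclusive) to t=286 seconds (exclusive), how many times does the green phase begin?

Answer: 4

Derivation:
Cycle = 59+4+24 = 87s
green phase starts at t = k*87 + 0 for k=0,1,2,...
Need k*87+0 < 286 → k < 3.287
k ∈ {0, ..., 3} → 4 starts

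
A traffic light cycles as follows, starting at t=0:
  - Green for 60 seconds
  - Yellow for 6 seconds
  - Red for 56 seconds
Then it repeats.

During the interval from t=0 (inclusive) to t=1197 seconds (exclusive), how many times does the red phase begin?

Answer: 10

Derivation:
Cycle = 60+6+56 = 122s
red phase starts at t = k*122 + 66 for k=0,1,2,...
Need k*122+66 < 1197 → k < 9.270
k ∈ {0, ..., 9} → 10 starts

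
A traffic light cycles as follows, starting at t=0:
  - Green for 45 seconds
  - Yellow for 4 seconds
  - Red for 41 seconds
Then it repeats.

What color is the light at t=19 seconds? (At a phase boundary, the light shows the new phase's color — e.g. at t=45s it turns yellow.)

Cycle length = 45 + 4 + 41 = 90s
t = 19, phase_t = 19 mod 90 = 19
19 < 45 (green end) → GREEN

Answer: green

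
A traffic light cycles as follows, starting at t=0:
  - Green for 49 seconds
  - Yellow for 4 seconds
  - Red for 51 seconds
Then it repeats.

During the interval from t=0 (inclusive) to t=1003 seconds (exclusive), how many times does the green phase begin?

Cycle = 49+4+51 = 104s
green phase starts at t = k*104 + 0 for k=0,1,2,...
Need k*104+0 < 1003 → k < 9.644
k ∈ {0, ..., 9} → 10 starts

Answer: 10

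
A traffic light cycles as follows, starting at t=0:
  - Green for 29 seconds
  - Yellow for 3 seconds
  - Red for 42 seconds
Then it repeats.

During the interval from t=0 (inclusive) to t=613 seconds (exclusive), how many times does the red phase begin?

Answer: 8

Derivation:
Cycle = 29+3+42 = 74s
red phase starts at t = k*74 + 32 for k=0,1,2,...
Need k*74+32 < 613 → k < 7.851
k ∈ {0, ..., 7} → 8 starts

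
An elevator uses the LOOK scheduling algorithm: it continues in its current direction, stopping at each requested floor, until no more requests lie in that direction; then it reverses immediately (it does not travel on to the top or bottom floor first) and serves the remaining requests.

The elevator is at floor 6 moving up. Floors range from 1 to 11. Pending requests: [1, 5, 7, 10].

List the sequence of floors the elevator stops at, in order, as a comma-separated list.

Answer: 7, 10, 5, 1

Derivation:
Current: 6, moving UP
Serve above first (ascending): [7, 10]
Then reverse, serve below (descending): [5, 1]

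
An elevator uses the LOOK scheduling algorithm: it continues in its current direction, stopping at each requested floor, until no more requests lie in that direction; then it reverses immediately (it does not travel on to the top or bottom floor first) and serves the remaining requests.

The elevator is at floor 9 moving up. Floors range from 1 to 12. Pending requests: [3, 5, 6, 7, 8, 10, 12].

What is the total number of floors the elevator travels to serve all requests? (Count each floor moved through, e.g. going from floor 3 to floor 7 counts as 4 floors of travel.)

Start at floor 9 moving up, LOOK stop order: [10, 12, 8, 7, 6, 5, 3]
  9 → 10: |10-9| = 1, total = 1
  10 → 12: |12-10| = 2, total = 3
  12 → 8: |8-12| = 4, total = 7
  8 → 7: |7-8| = 1, total = 8
  7 → 6: |6-7| = 1, total = 9
  6 → 5: |5-6| = 1, total = 10
  5 → 3: |3-5| = 2, total = 12

Answer: 12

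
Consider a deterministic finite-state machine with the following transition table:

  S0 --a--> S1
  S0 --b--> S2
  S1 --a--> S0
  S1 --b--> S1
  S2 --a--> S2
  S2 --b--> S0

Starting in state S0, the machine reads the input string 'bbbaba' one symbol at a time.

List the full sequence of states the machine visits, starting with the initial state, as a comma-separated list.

Answer: S0, S2, S0, S2, S2, S0, S1

Derivation:
Start: S0
  read 'b': S0 --b--> S2
  read 'b': S2 --b--> S0
  read 'b': S0 --b--> S2
  read 'a': S2 --a--> S2
  read 'b': S2 --b--> S0
  read 'a': S0 --a--> S1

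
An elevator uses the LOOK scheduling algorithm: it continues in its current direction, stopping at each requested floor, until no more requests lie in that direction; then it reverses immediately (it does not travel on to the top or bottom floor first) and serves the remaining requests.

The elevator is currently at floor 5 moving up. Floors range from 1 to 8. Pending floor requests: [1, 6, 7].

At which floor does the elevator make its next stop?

Current floor: 5, direction: up
Requests above: [6, 7]
Requests below: [1]
Moving up and requests lie above → nearest above is min([6, 7]) = 6

Answer: 6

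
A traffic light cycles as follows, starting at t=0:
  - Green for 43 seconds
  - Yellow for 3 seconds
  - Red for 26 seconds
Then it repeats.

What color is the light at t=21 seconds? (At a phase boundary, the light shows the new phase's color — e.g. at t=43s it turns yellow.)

Answer: green

Derivation:
Cycle length = 43 + 3 + 26 = 72s
t = 21, phase_t = 21 mod 72 = 21
21 < 43 (green end) → GREEN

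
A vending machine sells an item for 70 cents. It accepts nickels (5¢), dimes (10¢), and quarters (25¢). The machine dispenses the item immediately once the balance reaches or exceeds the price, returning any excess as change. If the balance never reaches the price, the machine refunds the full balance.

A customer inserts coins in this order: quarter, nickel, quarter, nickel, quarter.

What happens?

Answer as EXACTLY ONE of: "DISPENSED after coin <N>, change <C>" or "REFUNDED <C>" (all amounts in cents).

Price: 70¢
Coin 1 (quarter, 25¢): balance = 25¢
Coin 2 (nickel, 5¢): balance = 30¢
Coin 3 (quarter, 25¢): balance = 55¢
Coin 4 (nickel, 5¢): balance = 60¢
Coin 5 (quarter, 25¢): balance = 85¢
  → balance >= price → DISPENSE, change = 85 - 70 = 15¢

Answer: DISPENSED after coin 5, change 15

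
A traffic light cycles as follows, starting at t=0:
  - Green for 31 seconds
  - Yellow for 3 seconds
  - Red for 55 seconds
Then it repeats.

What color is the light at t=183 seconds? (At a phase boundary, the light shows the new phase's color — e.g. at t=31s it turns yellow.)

Answer: green

Derivation:
Cycle length = 31 + 3 + 55 = 89s
t = 183, phase_t = 183 mod 89 = 5
5 < 31 (green end) → GREEN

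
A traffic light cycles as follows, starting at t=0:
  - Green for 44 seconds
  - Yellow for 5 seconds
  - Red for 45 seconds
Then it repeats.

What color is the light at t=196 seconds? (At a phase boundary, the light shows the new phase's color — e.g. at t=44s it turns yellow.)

Cycle length = 44 + 5 + 45 = 94s
t = 196, phase_t = 196 mod 94 = 8
8 < 44 (green end) → GREEN

Answer: green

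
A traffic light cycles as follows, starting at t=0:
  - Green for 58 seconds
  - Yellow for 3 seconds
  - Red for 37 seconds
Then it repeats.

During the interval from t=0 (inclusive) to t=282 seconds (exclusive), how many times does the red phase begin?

Cycle = 58+3+37 = 98s
red phase starts at t = k*98 + 61 for k=0,1,2,...
Need k*98+61 < 282 → k < 2.255
k ∈ {0, ..., 2} → 3 starts

Answer: 3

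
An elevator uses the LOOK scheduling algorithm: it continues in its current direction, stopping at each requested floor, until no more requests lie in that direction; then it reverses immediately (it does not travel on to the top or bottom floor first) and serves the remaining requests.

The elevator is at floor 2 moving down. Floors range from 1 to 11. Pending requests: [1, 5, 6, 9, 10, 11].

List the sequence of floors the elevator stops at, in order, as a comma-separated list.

Answer: 1, 5, 6, 9, 10, 11

Derivation:
Current: 2, moving DOWN
Serve below first (descending): [1]
Then reverse, serve above (ascending): [5, 6, 9, 10, 11]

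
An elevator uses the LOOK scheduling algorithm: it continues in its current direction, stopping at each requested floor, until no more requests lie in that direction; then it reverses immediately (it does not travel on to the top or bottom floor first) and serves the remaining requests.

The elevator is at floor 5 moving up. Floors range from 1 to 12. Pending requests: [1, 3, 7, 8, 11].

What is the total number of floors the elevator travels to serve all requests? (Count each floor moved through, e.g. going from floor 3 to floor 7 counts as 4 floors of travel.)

Start at floor 5 moving up, LOOK stop order: [7, 8, 11, 3, 1]
  5 → 7: |7-5| = 2, total = 2
  7 → 8: |8-7| = 1, total = 3
  8 → 11: |11-8| = 3, total = 6
  11 → 3: |3-11| = 8, total = 14
  3 → 1: |1-3| = 2, total = 16

Answer: 16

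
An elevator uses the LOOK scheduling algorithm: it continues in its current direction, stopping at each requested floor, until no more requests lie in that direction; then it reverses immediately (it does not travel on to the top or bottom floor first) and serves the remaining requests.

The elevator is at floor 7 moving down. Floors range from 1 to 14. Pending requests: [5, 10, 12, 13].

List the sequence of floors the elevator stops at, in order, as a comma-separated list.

Current: 7, moving DOWN
Serve below first (descending): [5]
Then reverse, serve above (ascending): [10, 12, 13]

Answer: 5, 10, 12, 13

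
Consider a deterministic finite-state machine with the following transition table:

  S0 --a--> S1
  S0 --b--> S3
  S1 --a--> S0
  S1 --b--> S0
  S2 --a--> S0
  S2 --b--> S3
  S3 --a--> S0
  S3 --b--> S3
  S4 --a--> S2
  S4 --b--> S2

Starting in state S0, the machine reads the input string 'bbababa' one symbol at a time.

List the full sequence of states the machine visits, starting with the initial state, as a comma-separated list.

Start: S0
  read 'b': S0 --b--> S3
  read 'b': S3 --b--> S3
  read 'a': S3 --a--> S0
  read 'b': S0 --b--> S3
  read 'a': S3 --a--> S0
  read 'b': S0 --b--> S3
  read 'a': S3 --a--> S0

Answer: S0, S3, S3, S0, S3, S0, S3, S0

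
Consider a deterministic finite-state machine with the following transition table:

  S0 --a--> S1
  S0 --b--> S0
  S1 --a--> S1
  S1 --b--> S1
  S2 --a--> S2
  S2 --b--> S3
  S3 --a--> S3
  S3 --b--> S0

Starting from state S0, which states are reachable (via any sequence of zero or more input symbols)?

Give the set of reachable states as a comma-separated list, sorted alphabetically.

BFS from S0:
  visit S0: S0--a-->S1 (new), S0--b-->S0 (seen)
  visit S1: S1--a-->S1 (seen), S1--b-->S1 (seen)

Answer: S0, S1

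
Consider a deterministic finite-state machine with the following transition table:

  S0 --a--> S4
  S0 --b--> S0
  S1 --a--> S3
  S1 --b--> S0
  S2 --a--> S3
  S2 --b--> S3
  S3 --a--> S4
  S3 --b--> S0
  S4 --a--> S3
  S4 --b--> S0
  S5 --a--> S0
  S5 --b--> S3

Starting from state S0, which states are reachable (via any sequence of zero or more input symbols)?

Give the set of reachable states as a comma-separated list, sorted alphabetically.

Answer: S0, S3, S4

Derivation:
BFS from S0:
  visit S0: S0--a-->S4 (new), S0--b-->S0 (seen)
  visit S4: S4--a-->S3 (new), S4--b-->S0 (seen)
  visit S3: S3--a-->S4 (seen), S3--b-->S0 (seen)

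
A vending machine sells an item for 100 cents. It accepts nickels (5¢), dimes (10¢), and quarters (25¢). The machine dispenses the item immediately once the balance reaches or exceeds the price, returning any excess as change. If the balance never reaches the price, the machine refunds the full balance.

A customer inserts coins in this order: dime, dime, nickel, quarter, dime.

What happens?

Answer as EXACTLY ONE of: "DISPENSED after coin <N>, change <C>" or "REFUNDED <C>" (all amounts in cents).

Price: 100¢
Coin 1 (dime, 10¢): balance = 10¢
Coin 2 (dime, 10¢): balance = 20¢
Coin 3 (nickel, 5¢): balance = 25¢
Coin 4 (quarter, 25¢): balance = 50¢
Coin 5 (dime, 10¢): balance = 60¢
All coins inserted, balance 60¢ < price 100¢ → REFUND 60¢

Answer: REFUNDED 60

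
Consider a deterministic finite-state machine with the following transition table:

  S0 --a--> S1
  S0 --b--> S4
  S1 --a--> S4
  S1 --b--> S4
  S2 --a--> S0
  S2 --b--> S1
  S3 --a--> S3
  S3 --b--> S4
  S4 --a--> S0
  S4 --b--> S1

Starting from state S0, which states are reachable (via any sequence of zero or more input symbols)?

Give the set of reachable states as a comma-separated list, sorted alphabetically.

BFS from S0:
  visit S0: S0--a-->S1 (new), S0--b-->S4 (new)
  visit S1: S1--a-->S4 (seen), S1--b-->S4 (seen)
  visit S4: S4--a-->S0 (seen), S4--b-->S1 (seen)

Answer: S0, S1, S4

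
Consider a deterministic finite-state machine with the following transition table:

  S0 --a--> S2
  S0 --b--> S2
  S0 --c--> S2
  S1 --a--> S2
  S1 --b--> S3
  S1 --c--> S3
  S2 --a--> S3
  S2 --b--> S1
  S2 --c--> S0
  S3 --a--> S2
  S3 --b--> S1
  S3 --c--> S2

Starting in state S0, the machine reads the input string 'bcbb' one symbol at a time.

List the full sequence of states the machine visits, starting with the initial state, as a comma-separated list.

Start: S0
  read 'b': S0 --b--> S2
  read 'c': S2 --c--> S0
  read 'b': S0 --b--> S2
  read 'b': S2 --b--> S1

Answer: S0, S2, S0, S2, S1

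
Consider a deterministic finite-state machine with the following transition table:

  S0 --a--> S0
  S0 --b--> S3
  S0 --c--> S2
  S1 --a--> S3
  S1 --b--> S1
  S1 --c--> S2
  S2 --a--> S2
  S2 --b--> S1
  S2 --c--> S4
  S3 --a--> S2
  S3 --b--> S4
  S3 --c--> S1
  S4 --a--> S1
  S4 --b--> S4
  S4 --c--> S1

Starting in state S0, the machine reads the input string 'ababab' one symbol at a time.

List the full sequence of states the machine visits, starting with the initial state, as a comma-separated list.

Start: S0
  read 'a': S0 --a--> S0
  read 'b': S0 --b--> S3
  read 'a': S3 --a--> S2
  read 'b': S2 --b--> S1
  read 'a': S1 --a--> S3
  read 'b': S3 --b--> S4

Answer: S0, S0, S3, S2, S1, S3, S4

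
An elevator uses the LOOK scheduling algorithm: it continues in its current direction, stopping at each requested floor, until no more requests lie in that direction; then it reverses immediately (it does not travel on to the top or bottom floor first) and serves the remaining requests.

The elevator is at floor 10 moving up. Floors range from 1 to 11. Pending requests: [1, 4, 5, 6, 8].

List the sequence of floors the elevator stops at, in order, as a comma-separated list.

Answer: 8, 6, 5, 4, 1

Derivation:
Current: 10, moving UP
Serve above first (ascending): []
Then reverse, serve below (descending): [8, 6, 5, 4, 1]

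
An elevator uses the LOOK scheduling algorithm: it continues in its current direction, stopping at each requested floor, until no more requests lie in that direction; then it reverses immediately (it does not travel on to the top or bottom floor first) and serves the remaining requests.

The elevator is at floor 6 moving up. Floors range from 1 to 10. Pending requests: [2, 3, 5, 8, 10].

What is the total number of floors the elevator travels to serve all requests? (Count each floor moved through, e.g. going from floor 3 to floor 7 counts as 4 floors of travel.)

Start at floor 6 moving up, LOOK stop order: [8, 10, 5, 3, 2]
  6 → 8: |8-6| = 2, total = 2
  8 → 10: |10-8| = 2, total = 4
  10 → 5: |5-10| = 5, total = 9
  5 → 3: |3-5| = 2, total = 11
  3 → 2: |2-3| = 1, total = 12

Answer: 12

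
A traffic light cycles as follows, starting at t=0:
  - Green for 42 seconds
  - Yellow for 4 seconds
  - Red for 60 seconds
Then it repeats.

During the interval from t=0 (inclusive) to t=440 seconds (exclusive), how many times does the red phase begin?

Cycle = 42+4+60 = 106s
red phase starts at t = k*106 + 46 for k=0,1,2,...
Need k*106+46 < 440 → k < 3.717
k ∈ {0, ..., 3} → 4 starts

Answer: 4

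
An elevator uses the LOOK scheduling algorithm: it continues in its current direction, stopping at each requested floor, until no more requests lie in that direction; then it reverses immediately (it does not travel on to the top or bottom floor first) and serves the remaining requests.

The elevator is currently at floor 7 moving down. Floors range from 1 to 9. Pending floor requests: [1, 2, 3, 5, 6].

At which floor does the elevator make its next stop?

Current floor: 7, direction: down
Requests above: []
Requests below: [1, 2, 3, 5, 6]
Moving down and requests lie below → nearest below is max([1, 2, 3, 5, 6]) = 6

Answer: 6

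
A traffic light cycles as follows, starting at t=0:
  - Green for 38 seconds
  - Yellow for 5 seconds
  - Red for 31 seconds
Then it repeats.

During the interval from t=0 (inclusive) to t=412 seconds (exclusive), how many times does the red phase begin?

Answer: 5

Derivation:
Cycle = 38+5+31 = 74s
red phase starts at t = k*74 + 43 for k=0,1,2,...
Need k*74+43 < 412 → k < 4.986
k ∈ {0, ..., 4} → 5 starts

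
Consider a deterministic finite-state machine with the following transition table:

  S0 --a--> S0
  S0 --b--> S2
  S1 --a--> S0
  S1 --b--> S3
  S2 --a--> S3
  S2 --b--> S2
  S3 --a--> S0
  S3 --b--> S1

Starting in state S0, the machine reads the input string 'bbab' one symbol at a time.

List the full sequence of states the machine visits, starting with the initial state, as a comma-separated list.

Answer: S0, S2, S2, S3, S1

Derivation:
Start: S0
  read 'b': S0 --b--> S2
  read 'b': S2 --b--> S2
  read 'a': S2 --a--> S3
  read 'b': S3 --b--> S1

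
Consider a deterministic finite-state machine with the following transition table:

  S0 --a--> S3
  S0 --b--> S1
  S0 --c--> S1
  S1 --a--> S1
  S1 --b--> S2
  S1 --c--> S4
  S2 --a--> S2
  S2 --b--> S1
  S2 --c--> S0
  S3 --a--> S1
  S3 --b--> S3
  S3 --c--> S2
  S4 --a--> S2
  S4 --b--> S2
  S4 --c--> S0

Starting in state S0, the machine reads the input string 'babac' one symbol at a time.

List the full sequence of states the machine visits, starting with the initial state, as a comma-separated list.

Answer: S0, S1, S1, S2, S2, S0

Derivation:
Start: S0
  read 'b': S0 --b--> S1
  read 'a': S1 --a--> S1
  read 'b': S1 --b--> S2
  read 'a': S2 --a--> S2
  read 'c': S2 --c--> S0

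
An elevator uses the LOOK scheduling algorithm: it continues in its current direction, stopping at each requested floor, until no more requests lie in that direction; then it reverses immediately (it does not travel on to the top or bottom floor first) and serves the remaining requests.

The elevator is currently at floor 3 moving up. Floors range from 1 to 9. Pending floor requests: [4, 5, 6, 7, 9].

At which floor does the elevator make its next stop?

Answer: 4

Derivation:
Current floor: 3, direction: up
Requests above: [4, 5, 6, 7, 9]
Requests below: []
Moving up and requests lie above → nearest above is min([4, 5, 6, 7, 9]) = 4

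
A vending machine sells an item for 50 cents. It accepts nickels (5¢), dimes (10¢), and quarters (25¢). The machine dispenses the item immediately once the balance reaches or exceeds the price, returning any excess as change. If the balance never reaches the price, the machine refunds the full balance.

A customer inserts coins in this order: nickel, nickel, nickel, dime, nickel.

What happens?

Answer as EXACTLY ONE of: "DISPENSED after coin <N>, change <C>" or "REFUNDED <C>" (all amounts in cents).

Answer: REFUNDED 30

Derivation:
Price: 50¢
Coin 1 (nickel, 5¢): balance = 5¢
Coin 2 (nickel, 5¢): balance = 10¢
Coin 3 (nickel, 5¢): balance = 15¢
Coin 4 (dime, 10¢): balance = 25¢
Coin 5 (nickel, 5¢): balance = 30¢
All coins inserted, balance 30¢ < price 50¢ → REFUND 30¢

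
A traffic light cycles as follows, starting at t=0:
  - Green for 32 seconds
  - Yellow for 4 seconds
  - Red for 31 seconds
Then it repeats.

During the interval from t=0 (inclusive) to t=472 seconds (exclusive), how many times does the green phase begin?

Cycle = 32+4+31 = 67s
green phase starts at t = k*67 + 0 for k=0,1,2,...
Need k*67+0 < 472 → k < 7.045
k ∈ {0, ..., 7} → 8 starts

Answer: 8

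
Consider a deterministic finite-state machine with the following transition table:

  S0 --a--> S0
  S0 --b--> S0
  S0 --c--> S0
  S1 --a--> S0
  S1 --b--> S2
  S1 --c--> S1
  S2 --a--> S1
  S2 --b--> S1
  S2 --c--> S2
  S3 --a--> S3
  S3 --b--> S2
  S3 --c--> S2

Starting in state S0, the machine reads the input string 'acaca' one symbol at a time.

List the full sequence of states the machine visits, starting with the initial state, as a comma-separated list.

Answer: S0, S0, S0, S0, S0, S0

Derivation:
Start: S0
  read 'a': S0 --a--> S0
  read 'c': S0 --c--> S0
  read 'a': S0 --a--> S0
  read 'c': S0 --c--> S0
  read 'a': S0 --a--> S0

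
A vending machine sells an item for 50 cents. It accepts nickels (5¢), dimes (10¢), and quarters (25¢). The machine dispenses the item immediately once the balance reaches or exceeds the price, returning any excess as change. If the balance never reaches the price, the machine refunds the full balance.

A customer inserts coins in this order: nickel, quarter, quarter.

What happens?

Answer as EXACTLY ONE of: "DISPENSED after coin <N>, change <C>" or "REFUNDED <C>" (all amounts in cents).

Answer: DISPENSED after coin 3, change 5

Derivation:
Price: 50¢
Coin 1 (nickel, 5¢): balance = 5¢
Coin 2 (quarter, 25¢): balance = 30¢
Coin 3 (quarter, 25¢): balance = 55¢
  → balance >= price → DISPENSE, change = 55 - 50 = 5¢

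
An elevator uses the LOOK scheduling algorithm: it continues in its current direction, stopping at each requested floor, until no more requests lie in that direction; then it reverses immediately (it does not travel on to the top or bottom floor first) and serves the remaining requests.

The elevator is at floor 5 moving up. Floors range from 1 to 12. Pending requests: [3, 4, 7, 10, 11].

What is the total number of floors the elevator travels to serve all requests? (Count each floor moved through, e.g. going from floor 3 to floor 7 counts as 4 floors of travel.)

Answer: 14

Derivation:
Start at floor 5 moving up, LOOK stop order: [7, 10, 11, 4, 3]
  5 → 7: |7-5| = 2, total = 2
  7 → 10: |10-7| = 3, total = 5
  10 → 11: |11-10| = 1, total = 6
  11 → 4: |4-11| = 7, total = 13
  4 → 3: |3-4| = 1, total = 14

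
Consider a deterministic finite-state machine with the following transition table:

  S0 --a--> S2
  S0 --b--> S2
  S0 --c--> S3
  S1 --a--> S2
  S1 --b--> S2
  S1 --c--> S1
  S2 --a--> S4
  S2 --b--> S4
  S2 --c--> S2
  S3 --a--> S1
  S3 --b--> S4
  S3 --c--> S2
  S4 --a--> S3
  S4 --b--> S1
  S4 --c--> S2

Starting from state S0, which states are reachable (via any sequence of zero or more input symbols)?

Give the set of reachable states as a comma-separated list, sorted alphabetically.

BFS from S0:
  visit S0: S0--a-->S2 (new), S0--b-->S2 (seen), S0--c-->S3 (new)
  visit S2: S2--a-->S4 (new), S2--b-->S4 (seen), S2--c-->S2 (seen)
  visit S3: S3--a-->S1 (new), S3--b-->S4 (seen), S3--c-->S2 (seen)
  visit S4: S4--a-->S3 (seen), S4--b-->S1 (seen), S4--c-->S2 (seen)
  visit S1: S1--a-->S2 (seen), S1--b-->S2 (seen), S1--c-->S1 (seen)

Answer: S0, S1, S2, S3, S4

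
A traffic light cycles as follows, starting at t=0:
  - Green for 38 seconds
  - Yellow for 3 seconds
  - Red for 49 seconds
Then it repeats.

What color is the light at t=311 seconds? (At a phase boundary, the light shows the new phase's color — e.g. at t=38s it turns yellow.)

Cycle length = 38 + 3 + 49 = 90s
t = 311, phase_t = 311 mod 90 = 41
41 >= 41 → RED

Answer: red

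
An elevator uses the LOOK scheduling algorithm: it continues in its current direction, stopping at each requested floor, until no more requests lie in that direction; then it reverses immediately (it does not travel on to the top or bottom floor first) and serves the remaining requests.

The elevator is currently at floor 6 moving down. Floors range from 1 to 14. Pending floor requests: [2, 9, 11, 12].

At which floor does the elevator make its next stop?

Current floor: 6, direction: down
Requests above: [9, 11, 12]
Requests below: [2]
Moving down and requests lie below → nearest below is max([2]) = 2

Answer: 2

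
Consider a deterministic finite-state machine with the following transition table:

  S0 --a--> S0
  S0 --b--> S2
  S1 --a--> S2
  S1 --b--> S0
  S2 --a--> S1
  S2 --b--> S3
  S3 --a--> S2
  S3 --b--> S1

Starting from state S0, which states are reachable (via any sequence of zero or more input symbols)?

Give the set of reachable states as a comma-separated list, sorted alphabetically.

Answer: S0, S1, S2, S3

Derivation:
BFS from S0:
  visit S0: S0--a-->S0 (seen), S0--b-->S2 (new)
  visit S2: S2--a-->S1 (new), S2--b-->S3 (new)
  visit S1: S1--a-->S2 (seen), S1--b-->S0 (seen)
  visit S3: S3--a-->S2 (seen), S3--b-->S1 (seen)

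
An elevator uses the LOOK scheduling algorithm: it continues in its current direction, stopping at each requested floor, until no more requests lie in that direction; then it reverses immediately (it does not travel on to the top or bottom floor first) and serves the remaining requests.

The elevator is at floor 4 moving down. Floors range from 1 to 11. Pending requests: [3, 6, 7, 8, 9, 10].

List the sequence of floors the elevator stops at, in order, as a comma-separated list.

Current: 4, moving DOWN
Serve below first (descending): [3]
Then reverse, serve above (ascending): [6, 7, 8, 9, 10]

Answer: 3, 6, 7, 8, 9, 10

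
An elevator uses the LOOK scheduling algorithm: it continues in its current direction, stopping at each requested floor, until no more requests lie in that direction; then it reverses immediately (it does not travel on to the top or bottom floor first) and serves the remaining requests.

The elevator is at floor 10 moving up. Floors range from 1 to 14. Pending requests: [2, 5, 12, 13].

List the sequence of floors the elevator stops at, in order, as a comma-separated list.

Answer: 12, 13, 5, 2

Derivation:
Current: 10, moving UP
Serve above first (ascending): [12, 13]
Then reverse, serve below (descending): [5, 2]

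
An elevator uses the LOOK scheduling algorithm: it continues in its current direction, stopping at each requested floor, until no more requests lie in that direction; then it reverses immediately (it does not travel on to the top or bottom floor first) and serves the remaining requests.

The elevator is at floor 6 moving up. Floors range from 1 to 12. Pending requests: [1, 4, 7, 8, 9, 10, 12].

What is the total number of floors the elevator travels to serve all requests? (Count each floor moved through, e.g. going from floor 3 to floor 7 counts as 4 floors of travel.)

Start at floor 6 moving up, LOOK stop order: [7, 8, 9, 10, 12, 4, 1]
  6 → 7: |7-6| = 1, total = 1
  7 → 8: |8-7| = 1, total = 2
  8 → 9: |9-8| = 1, total = 3
  9 → 10: |10-9| = 1, total = 4
  10 → 12: |12-10| = 2, total = 6
  12 → 4: |4-12| = 8, total = 14
  4 → 1: |1-4| = 3, total = 17

Answer: 17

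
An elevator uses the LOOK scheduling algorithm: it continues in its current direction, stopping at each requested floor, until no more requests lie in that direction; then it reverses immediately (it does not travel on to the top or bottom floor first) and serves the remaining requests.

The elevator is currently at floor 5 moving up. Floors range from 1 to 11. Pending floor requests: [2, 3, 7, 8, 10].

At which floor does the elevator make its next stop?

Current floor: 5, direction: up
Requests above: [7, 8, 10]
Requests below: [2, 3]
Moving up and requests lie above → nearest above is min([7, 8, 10]) = 7

Answer: 7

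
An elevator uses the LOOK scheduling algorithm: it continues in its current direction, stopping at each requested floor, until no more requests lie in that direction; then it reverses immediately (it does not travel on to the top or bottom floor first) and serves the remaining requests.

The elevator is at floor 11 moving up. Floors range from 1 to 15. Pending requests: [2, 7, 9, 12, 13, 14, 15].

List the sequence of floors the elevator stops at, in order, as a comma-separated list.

Current: 11, moving UP
Serve above first (ascending): [12, 13, 14, 15]
Then reverse, serve below (descending): [9, 7, 2]

Answer: 12, 13, 14, 15, 9, 7, 2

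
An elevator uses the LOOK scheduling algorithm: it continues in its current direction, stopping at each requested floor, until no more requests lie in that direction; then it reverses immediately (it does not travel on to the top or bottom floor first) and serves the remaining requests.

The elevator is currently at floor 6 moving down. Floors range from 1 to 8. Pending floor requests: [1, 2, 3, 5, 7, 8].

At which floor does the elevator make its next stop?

Answer: 5

Derivation:
Current floor: 6, direction: down
Requests above: [7, 8]
Requests below: [1, 2, 3, 5]
Moving down and requests lie below → nearest below is max([1, 2, 3, 5]) = 5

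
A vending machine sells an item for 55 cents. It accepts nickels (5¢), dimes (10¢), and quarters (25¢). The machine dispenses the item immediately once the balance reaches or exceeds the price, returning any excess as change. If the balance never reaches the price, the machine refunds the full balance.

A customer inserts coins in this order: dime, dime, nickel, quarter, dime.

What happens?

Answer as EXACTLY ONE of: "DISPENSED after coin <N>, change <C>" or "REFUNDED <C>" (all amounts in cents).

Answer: DISPENSED after coin 5, change 5

Derivation:
Price: 55¢
Coin 1 (dime, 10¢): balance = 10¢
Coin 2 (dime, 10¢): balance = 20¢
Coin 3 (nickel, 5¢): balance = 25¢
Coin 4 (quarter, 25¢): balance = 50¢
Coin 5 (dime, 10¢): balance = 60¢
  → balance >= price → DISPENSE, change = 60 - 55 = 5¢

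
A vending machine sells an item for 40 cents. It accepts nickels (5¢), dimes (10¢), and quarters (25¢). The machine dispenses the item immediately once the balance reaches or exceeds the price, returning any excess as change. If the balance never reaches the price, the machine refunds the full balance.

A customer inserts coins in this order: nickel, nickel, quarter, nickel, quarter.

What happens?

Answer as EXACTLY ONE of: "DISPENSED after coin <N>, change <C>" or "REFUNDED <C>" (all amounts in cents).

Price: 40¢
Coin 1 (nickel, 5¢): balance = 5¢
Coin 2 (nickel, 5¢): balance = 10¢
Coin 3 (quarter, 25¢): balance = 35¢
Coin 4 (nickel, 5¢): balance = 40¢
  → balance >= price → DISPENSE, change = 40 - 40 = 0¢

Answer: DISPENSED after coin 4, change 0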